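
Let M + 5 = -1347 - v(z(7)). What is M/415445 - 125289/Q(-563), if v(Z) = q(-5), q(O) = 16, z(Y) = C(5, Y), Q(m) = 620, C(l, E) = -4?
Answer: -10410307353/51515180 ≈ -202.08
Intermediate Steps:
z(Y) = -4
v(Z) = 16
M = -1368 (M = -5 + (-1347 - 1*16) = -5 + (-1347 - 16) = -5 - 1363 = -1368)
M/415445 - 125289/Q(-563) = -1368/415445 - 125289/620 = -10410307353/51515180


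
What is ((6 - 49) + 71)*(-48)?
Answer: -1344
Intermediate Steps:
((6 - 49) + 71)*(-48) = (-43 + 71)*(-48) = 28*(-48) = -1344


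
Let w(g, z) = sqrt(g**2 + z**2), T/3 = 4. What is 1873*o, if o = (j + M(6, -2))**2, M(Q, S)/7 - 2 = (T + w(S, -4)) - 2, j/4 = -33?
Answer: 6150932 - 2517312*sqrt(5) ≈ 5.2205e+5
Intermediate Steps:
j = -132 (j = 4*(-33) = -132)
T = 12 (T = 3*4 = 12)
M(Q, S) = 84 + 7*sqrt(16 + S**2) (M(Q, S) = 14 + 7*((12 + sqrt(S**2 + (-4)**2)) - 2) = 14 + 7*((12 + sqrt(S**2 + 16)) - 2) = 14 + 7*((12 + sqrt(16 + S**2)) - 2) = 14 + 7*(10 + sqrt(16 + S**2)) = 14 + (70 + 7*sqrt(16 + S**2)) = 84 + 7*sqrt(16 + S**2))
o = (-48 + 14*sqrt(5))**2 (o = (-132 + (84 + 7*sqrt(16 + (-2)**2)))**2 = (-132 + (84 + 7*sqrt(16 + 4)))**2 = (-132 + (84 + 7*sqrt(20)))**2 = (-132 + (84 + 7*(2*sqrt(5))))**2 = (-132 + (84 + 14*sqrt(5)))**2 = (-48 + 14*sqrt(5))**2 ≈ 278.72)
1873*o = 1873*(3284 - 1344*sqrt(5)) = 6150932 - 2517312*sqrt(5)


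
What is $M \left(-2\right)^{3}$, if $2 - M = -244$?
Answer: $-1968$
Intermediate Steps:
$M = 246$ ($M = 2 - -244 = 2 + 244 = 246$)
$M \left(-2\right)^{3} = 246 \left(-2\right)^{3} = 246 \left(-8\right) = -1968$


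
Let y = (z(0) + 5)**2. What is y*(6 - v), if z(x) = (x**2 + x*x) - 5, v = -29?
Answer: 0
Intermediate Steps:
z(x) = -5 + 2*x**2 (z(x) = (x**2 + x**2) - 5 = 2*x**2 - 5 = -5 + 2*x**2)
y = 0 (y = ((-5 + 2*0**2) + 5)**2 = ((-5 + 2*0) + 5)**2 = ((-5 + 0) + 5)**2 = (-5 + 5)**2 = 0**2 = 0)
y*(6 - v) = 0*(6 - 1*(-29)) = 0*(6 + 29) = 0*35 = 0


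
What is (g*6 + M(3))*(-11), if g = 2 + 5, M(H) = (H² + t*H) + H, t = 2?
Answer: -660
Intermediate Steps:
M(H) = H² + 3*H (M(H) = (H² + 2*H) + H = H² + 3*H)
g = 7
(g*6 + M(3))*(-11) = (7*6 + 3*(3 + 3))*(-11) = (42 + 3*6)*(-11) = (42 + 18)*(-11) = 60*(-11) = -660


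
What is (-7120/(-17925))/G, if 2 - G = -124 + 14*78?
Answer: -712/1731555 ≈ -0.00041119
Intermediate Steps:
G = -966 (G = 2 - (-124 + 14*78) = 2 - (-124 + 1092) = 2 - 1*968 = 2 - 968 = -966)
(-7120/(-17925))/G = -7120/(-17925)/(-966) = -7120*(-1/17925)*(-1/966) = (1424/3585)*(-1/966) = -712/1731555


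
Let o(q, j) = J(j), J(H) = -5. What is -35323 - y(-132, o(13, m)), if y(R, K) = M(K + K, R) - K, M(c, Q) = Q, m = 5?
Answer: -35196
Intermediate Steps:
o(q, j) = -5
y(R, K) = R - K
-35323 - y(-132, o(13, m)) = -35323 - (-132 - 1*(-5)) = -35323 - (-132 + 5) = -35323 - 1*(-127) = -35323 + 127 = -35196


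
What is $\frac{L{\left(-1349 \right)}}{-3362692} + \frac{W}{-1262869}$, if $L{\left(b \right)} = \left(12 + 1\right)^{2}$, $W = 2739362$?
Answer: $- \frac{9211844107365}{4246639483348} \approx -2.1692$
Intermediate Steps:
$L{\left(b \right)} = 169$ ($L{\left(b \right)} = 13^{2} = 169$)
$\frac{L{\left(-1349 \right)}}{-3362692} + \frac{W}{-1262869} = \frac{169}{-3362692} + \frac{2739362}{-1262869} = 169 \left(- \frac{1}{3362692}\right) + 2739362 \left(- \frac{1}{1262869}\right) = - \frac{169}{3362692} - \frac{2739362}{1262869} = - \frac{9211844107365}{4246639483348}$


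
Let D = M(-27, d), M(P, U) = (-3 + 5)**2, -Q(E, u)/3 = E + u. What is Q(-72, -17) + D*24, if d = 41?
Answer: 363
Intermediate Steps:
Q(E, u) = -3*E - 3*u (Q(E, u) = -3*(E + u) = -3*E - 3*u)
M(P, U) = 4 (M(P, U) = 2**2 = 4)
D = 4
Q(-72, -17) + D*24 = (-3*(-72) - 3*(-17)) + 4*24 = (216 + 51) + 96 = 267 + 96 = 363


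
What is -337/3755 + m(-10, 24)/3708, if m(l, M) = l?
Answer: -643573/6961770 ≈ -0.092444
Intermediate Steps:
-337/3755 + m(-10, 24)/3708 = -337/3755 - 10/3708 = -337*1/3755 - 10*1/3708 = -337/3755 - 5/1854 = -643573/6961770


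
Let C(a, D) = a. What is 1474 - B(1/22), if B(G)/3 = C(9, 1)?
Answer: 1447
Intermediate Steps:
B(G) = 27 (B(G) = 3*9 = 27)
1474 - B(1/22) = 1474 - 1*27 = 1474 - 27 = 1447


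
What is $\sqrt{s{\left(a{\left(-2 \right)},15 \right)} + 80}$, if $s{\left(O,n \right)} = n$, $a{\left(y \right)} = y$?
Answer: $\sqrt{95} \approx 9.7468$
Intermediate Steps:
$\sqrt{s{\left(a{\left(-2 \right)},15 \right)} + 80} = \sqrt{15 + 80} = \sqrt{95}$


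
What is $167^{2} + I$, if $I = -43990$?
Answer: $-16101$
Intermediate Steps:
$167^{2} + I = 167^{2} - 43990 = 27889 - 43990 = -16101$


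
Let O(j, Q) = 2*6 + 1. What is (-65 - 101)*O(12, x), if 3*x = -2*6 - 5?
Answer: -2158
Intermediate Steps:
x = -17/3 (x = (-2*6 - 5)/3 = (-12 - 5)/3 = (1/3)*(-17) = -17/3 ≈ -5.6667)
O(j, Q) = 13 (O(j, Q) = 12 + 1 = 13)
(-65 - 101)*O(12, x) = (-65 - 101)*13 = -166*13 = -2158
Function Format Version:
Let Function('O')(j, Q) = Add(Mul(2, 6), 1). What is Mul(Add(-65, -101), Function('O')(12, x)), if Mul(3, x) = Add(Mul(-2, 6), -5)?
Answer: -2158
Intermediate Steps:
x = Rational(-17, 3) (x = Mul(Rational(1, 3), Add(Mul(-2, 6), -5)) = Mul(Rational(1, 3), Add(-12, -5)) = Mul(Rational(1, 3), -17) = Rational(-17, 3) ≈ -5.6667)
Function('O')(j, Q) = 13 (Function('O')(j, Q) = Add(12, 1) = 13)
Mul(Add(-65, -101), Function('O')(12, x)) = Mul(Add(-65, -101), 13) = Mul(-166, 13) = -2158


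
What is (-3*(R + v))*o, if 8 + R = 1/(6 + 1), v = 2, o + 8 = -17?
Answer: -3075/7 ≈ -439.29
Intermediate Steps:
o = -25 (o = -8 - 17 = -25)
R = -55/7 (R = -8 + 1/(6 + 1) = -8 + 1/7 = -8 + ⅐ = -55/7 ≈ -7.8571)
(-3*(R + v))*o = -3*(-55/7 + 2)*(-25) = -3*(-41/7)*(-25) = (123/7)*(-25) = -3075/7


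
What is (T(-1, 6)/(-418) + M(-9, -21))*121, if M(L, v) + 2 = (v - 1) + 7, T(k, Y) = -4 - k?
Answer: -78133/38 ≈ -2056.1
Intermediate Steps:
M(L, v) = 4 + v (M(L, v) = -2 + ((v - 1) + 7) = -2 + ((-1 + v) + 7) = -2 + (6 + v) = 4 + v)
(T(-1, 6)/(-418) + M(-9, -21))*121 = ((-4 - 1*(-1))/(-418) + (4 - 21))*121 = ((-4 + 1)*(-1/418) - 17)*121 = (-3*(-1/418) - 17)*121 = (3/418 - 17)*121 = -7103/418*121 = -78133/38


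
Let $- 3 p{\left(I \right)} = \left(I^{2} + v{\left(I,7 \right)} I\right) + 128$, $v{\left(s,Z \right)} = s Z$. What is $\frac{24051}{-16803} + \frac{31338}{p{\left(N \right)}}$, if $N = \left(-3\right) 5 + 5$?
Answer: $- \frac{267006095}{2598864} \approx -102.74$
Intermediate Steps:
$N = -10$ ($N = -15 + 5 = -10$)
$v{\left(s,Z \right)} = Z s$
$p{\left(I \right)} = - \frac{128}{3} - \frac{8 I^{2}}{3}$ ($p{\left(I \right)} = - \frac{\left(I^{2} + 7 I I\right) + 128}{3} = - \frac{\left(I^{2} + 7 I^{2}\right) + 128}{3} = - \frac{8 I^{2} + 128}{3} = - \frac{128 + 8 I^{2}}{3} = - \frac{128}{3} - \frac{8 I^{2}}{3}$)
$\frac{24051}{-16803} + \frac{31338}{p{\left(N \right)}} = \frac{24051}{-16803} + \frac{31338}{- \frac{128}{3} - \frac{8 \left(-10\right)^{2}}{3}} = 24051 \left(- \frac{1}{16803}\right) + \frac{31338}{- \frac{128}{3} - \frac{800}{3}} = - \frac{8017}{5601} + \frac{31338}{- \frac{128}{3} - \frac{800}{3}} = - \frac{8017}{5601} + \frac{31338}{- \frac{928}{3}} = - \frac{8017}{5601} + 31338 \left(- \frac{3}{928}\right) = - \frac{8017}{5601} - \frac{47007}{464} = - \frac{267006095}{2598864}$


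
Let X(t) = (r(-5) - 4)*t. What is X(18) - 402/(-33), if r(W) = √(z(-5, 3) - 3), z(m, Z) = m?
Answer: -658/11 + 36*I*√2 ≈ -59.818 + 50.912*I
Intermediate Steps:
r(W) = 2*I*√2 (r(W) = √(-5 - 3) = √(-8) = 2*I*√2)
X(t) = t*(-4 + 2*I*√2) (X(t) = (2*I*√2 - 4)*t = (-4 + 2*I*√2)*t = t*(-4 + 2*I*√2))
X(18) - 402/(-33) = 2*18*(-2 + I*√2) - 402/(-33) = (-72 + 36*I*√2) - 402*(-1/33) = (-72 + 36*I*√2) + 134/11 = -658/11 + 36*I*√2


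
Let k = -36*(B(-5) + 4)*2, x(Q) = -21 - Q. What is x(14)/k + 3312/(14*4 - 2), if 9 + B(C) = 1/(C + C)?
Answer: 112433/1836 ≈ 61.238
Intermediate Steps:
B(C) = -9 + 1/(2*C) (B(C) = -9 + 1/(C + C) = -9 + 1/(2*C))
k = 1836/5 (k = -36*((-9 + (1/2)/(-5)) + 4)*2 = -36*((-9 + (1/2)*(-1/5)) + 4)*2 = -36*((-9 - 1/10) + 4)*2 = -36*(-91/10 + 4)*2 = -(-918)*2/5 = -36*(-51/5) = 1836/5 ≈ 367.20)
x(14)/k + 3312/(14*4 - 2) = (-21 - 1*14)/(1836/5) + 3312/(14*4 - 2) = (-21 - 14)*(5/1836) + 3312/(56 - 2) = -35*5/1836 + 3312/54 = -175/1836 + 3312*(1/54) = -175/1836 + 184/3 = 112433/1836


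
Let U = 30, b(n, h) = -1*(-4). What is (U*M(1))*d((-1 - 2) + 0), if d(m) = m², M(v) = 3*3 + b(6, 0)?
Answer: 3510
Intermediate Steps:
b(n, h) = 4
M(v) = 13 (M(v) = 3*3 + 4 = 9 + 4 = 13)
(U*M(1))*d((-1 - 2) + 0) = (30*13)*((-1 - 2) + 0)² = 390*(-3 + 0)² = 390*(-3)² = 390*9 = 3510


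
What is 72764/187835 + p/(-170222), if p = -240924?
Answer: 28819996574/15986824685 ≈ 1.8027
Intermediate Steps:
72764/187835 + p/(-170222) = 72764/187835 - 240924/(-170222) = 72764*(1/187835) - 240924*(-1/170222) = 72764/187835 + 120462/85111 = 28819996574/15986824685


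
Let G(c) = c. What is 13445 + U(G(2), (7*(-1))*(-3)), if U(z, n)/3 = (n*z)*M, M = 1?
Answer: 13571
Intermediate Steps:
U(z, n) = 3*n*z (U(z, n) = 3*((n*z)*1) = 3*(n*z) = 3*n*z)
13445 + U(G(2), (7*(-1))*(-3)) = 13445 + 3*((7*(-1))*(-3))*2 = 13445 + 3*(-7*(-3))*2 = 13445 + 3*21*2 = 13445 + 126 = 13571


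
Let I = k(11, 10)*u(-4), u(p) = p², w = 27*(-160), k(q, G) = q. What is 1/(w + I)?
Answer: -1/4144 ≈ -0.00024131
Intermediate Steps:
w = -4320
I = 176 (I = 11*(-4)² = 11*16 = 176)
1/(w + I) = 1/(-4320 + 176) = 1/(-4144) = -1/4144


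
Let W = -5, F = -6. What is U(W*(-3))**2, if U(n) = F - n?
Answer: 441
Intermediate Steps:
U(n) = -6 - n
U(W*(-3))**2 = (-6 - (-5)*(-3))**2 = (-6 - 1*15)**2 = (-6 - 15)**2 = (-21)**2 = 441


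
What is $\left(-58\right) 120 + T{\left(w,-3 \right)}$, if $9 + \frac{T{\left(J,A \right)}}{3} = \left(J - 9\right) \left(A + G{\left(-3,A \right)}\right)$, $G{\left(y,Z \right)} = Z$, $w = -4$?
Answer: $-6753$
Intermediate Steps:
$T{\left(J,A \right)} = -27 + 6 A \left(-9 + J\right)$ ($T{\left(J,A \right)} = -27 + 3 \left(J - 9\right) \left(A + A\right) = -27 + 3 \left(-9 + J\right) 2 A = -27 + 3 \cdot 2 A \left(-9 + J\right) = -27 + 6 A \left(-9 + J\right)$)
$\left(-58\right) 120 + T{\left(w,-3 \right)} = \left(-58\right) 120 - \left(-135 - 72\right) = -6960 + \left(-27 + 162 + 72\right) = -6960 + 207 = -6753$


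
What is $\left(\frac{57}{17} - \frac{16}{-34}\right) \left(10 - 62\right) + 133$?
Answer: $- \frac{1119}{17} \approx -65.823$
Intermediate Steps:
$\left(\frac{57}{17} - \frac{16}{-34}\right) \left(10 - 62\right) + 133 = \left(57 \cdot \frac{1}{17} - - \frac{8}{17}\right) \left(10 - 62\right) + 133 = \left(\frac{57}{17} + \frac{8}{17}\right) \left(-52\right) + 133 = \frac{65}{17} \left(-52\right) + 133 = - \frac{3380}{17} + 133 = - \frac{1119}{17}$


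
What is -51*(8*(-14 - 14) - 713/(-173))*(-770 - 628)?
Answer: -2712104622/173 ≈ -1.5677e+7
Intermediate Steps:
-51*(8*(-14 - 14) - 713/(-173))*(-770 - 628) = -51*(8*(-28) - 713*(-1/173))*(-1398) = -51*(-224 + 713/173)*(-1398) = -(-1939989)*(-1398)/173 = -51*53178522/173 = -2712104622/173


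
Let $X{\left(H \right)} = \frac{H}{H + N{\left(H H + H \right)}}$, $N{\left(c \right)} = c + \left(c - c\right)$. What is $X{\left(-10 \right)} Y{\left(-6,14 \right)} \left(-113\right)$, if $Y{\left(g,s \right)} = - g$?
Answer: $\frac{339}{4} \approx 84.75$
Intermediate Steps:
$N{\left(c \right)} = c$ ($N{\left(c \right)} = c + 0 = c$)
$X{\left(H \right)} = \frac{H}{H^{2} + 2 H}$ ($X{\left(H \right)} = \frac{H}{H + \left(H H + H\right)} = \frac{H}{H + \left(H^{2} + H\right)} = \frac{H}{H + \left(H + H^{2}\right)} = \frac{H}{H^{2} + 2 H}$)
$X{\left(-10 \right)} Y{\left(-6,14 \right)} \left(-113\right) = \frac{\left(-1\right) \left(-6\right)}{2 - 10} \left(-113\right) = \frac{1}{-8} \cdot 6 \left(-113\right) = \left(- \frac{1}{8}\right) 6 \left(-113\right) = \left(- \frac{3}{4}\right) \left(-113\right) = \frac{339}{4}$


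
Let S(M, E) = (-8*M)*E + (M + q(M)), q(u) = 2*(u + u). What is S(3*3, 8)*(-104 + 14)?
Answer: 47790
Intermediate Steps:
q(u) = 4*u (q(u) = 2*(2*u) = 4*u)
S(M, E) = 5*M - 8*E*M (S(M, E) = (-8*M)*E + (M + 4*M) = -8*E*M + 5*M = 5*M - 8*E*M)
S(3*3, 8)*(-104 + 14) = ((3*3)*(5 - 8*8))*(-104 + 14) = (9*(5 - 64))*(-90) = (9*(-59))*(-90) = -531*(-90) = 47790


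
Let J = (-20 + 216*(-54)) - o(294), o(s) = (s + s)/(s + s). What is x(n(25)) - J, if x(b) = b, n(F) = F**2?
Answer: 12310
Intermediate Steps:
o(s) = 1 (o(s) = (2*s)/((2*s)) = (2*s)*(1/(2*s)) = 1)
J = -11685 (J = (-20 + 216*(-54)) - 1*1 = (-20 - 11664) - 1 = -11684 - 1 = -11685)
x(n(25)) - J = 25**2 - 1*(-11685) = 625 + 11685 = 12310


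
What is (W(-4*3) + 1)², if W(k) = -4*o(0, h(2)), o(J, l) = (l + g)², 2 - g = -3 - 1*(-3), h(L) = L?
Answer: 3969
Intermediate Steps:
g = 2 (g = 2 - (-3 - 1*(-3)) = 2 - (-3 + 3) = 2 - 1*0 = 2 + 0 = 2)
o(J, l) = (2 + l)² (o(J, l) = (l + 2)² = (2 + l)²)
W(k) = -64 (W(k) = -4*(2 + 2)² = -4*4² = -4*16 = -64)
(W(-4*3) + 1)² = (-64 + 1)² = (-63)² = 3969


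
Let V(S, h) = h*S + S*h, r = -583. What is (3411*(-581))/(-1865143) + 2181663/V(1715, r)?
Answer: -1378517247/48437763710 ≈ -0.028460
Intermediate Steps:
V(S, h) = 2*S*h (V(S, h) = S*h + S*h = 2*S*h)
(3411*(-581))/(-1865143) + 2181663/V(1715, r) = (3411*(-581))/(-1865143) + 2181663/((2*1715*(-583))) = -1981791*(-1/1865143) + 2181663/(-1999690) = 283113/266449 + 2181663*(-1/1999690) = 283113/266449 - 198333/181790 = -1378517247/48437763710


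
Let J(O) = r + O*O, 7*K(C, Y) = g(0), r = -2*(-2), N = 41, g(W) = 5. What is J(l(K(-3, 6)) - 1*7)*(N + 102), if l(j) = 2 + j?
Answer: 156728/49 ≈ 3198.5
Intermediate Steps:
r = 4
K(C, Y) = 5/7 (K(C, Y) = (1/7)*5 = 5/7)
J(O) = 4 + O**2 (J(O) = 4 + O*O = 4 + O**2)
J(l(K(-3, 6)) - 1*7)*(N + 102) = (4 + ((2 + 5/7) - 1*7)**2)*(41 + 102) = (4 + (19/7 - 7)**2)*143 = (4 + (-30/7)**2)*143 = (4 + 900/49)*143 = (1096/49)*143 = 156728/49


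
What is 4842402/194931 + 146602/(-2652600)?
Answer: 237340338347/9575443900 ≈ 24.786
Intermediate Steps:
4842402/194931 + 146602/(-2652600) = 4842402*(1/194931) + 146602*(-1/2652600) = 1614134/64977 - 73301/1326300 = 237340338347/9575443900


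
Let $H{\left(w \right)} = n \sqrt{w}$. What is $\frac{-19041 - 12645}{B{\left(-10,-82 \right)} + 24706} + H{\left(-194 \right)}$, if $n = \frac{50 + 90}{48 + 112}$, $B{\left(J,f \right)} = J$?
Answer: $- \frac{5281}{4116} + \frac{7 i \sqrt{194}}{8} \approx -1.283 + 12.187 i$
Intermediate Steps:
$n = \frac{7}{8}$ ($n = \frac{140}{160} = 140 \cdot \frac{1}{160} = \frac{7}{8} \approx 0.875$)
$H{\left(w \right)} = \frac{7 \sqrt{w}}{8}$
$\frac{-19041 - 12645}{B{\left(-10,-82 \right)} + 24706} + H{\left(-194 \right)} = \frac{-19041 - 12645}{-10 + 24706} + \frac{7 \sqrt{-194}}{8} = - \frac{31686}{24696} + \frac{7 i \sqrt{194}}{8} = \left(-31686\right) \frac{1}{24696} + \frac{7 i \sqrt{194}}{8} = - \frac{5281}{4116} + \frac{7 i \sqrt{194}}{8}$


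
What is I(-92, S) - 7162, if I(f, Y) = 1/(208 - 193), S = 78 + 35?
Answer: -107429/15 ≈ -7161.9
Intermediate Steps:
S = 113
I(f, Y) = 1/15
I(-92, S) - 7162 = 1/15 - 7162 = -107429/15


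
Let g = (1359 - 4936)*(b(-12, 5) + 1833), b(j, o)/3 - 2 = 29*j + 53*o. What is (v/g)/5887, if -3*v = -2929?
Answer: -101/3463644870 ≈ -2.9160e-8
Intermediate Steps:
v = 2929/3 (v = -⅓*(-2929) = 2929/3 ≈ 976.33)
b(j, o) = 6 + 87*j + 159*o (b(j, o) = 6 + 3*(29*j + 53*o) = 6 + (87*j + 159*o) = 6 + 87*j + 159*o)
g = -5687430 (g = (1359 - 4936)*((6 + 87*(-12) + 159*5) + 1833) = -3577*((6 - 1044 + 795) + 1833) = -3577*(-243 + 1833) = -3577*1590 = -5687430)
(v/g)/5887 = ((2929/3)/(-5687430))/5887 = ((2929/3)*(-1/5687430))*(1/5887) = -2929/17062290*1/5887 = -101/3463644870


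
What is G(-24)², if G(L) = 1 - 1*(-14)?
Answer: 225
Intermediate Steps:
G(L) = 15 (G(L) = 1 + 14 = 15)
G(-24)² = 15² = 225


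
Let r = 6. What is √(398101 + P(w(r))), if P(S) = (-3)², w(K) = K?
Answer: √398110 ≈ 630.96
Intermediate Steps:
P(S) = 9
√(398101 + P(w(r))) = √(398101 + 9) = √398110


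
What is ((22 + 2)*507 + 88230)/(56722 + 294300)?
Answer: 50199/175511 ≈ 0.28602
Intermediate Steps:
((22 + 2)*507 + 88230)/(56722 + 294300) = (24*507 + 88230)/351022 = (12168 + 88230)*(1/351022) = 100398*(1/351022) = 50199/175511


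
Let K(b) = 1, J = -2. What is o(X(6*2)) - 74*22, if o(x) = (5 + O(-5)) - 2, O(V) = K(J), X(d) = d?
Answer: -1624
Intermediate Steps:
O(V) = 1
o(x) = 4 (o(x) = (5 + 1) - 2 = 6 - 2 = 4)
o(X(6*2)) - 74*22 = 4 - 74*22 = 4 - 1628 = -1624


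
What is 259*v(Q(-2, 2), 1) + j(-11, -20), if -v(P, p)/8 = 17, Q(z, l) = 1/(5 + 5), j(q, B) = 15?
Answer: -35209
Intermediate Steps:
Q(z, l) = 1/10
v(P, p) = -136 (v(P, p) = -8*17 = -136)
259*v(Q(-2, 2), 1) + j(-11, -20) = 259*(-136) + 15 = -35224 + 15 = -35209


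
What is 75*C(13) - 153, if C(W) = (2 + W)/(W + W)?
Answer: -2853/26 ≈ -109.73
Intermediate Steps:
C(W) = (2 + W)/(2*W) (C(W) = (2 + W)/((2*W)) = (2 + W)*(1/(2*W)) = (2 + W)/(2*W))
75*C(13) - 153 = 75*((½)*(2 + 13)/13) - 153 = 75*((½)*(1/13)*15) - 153 = 75*(15/26) - 153 = 1125/26 - 153 = -2853/26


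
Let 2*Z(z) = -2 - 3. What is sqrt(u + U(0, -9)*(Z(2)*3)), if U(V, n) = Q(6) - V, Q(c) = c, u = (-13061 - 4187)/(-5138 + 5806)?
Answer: I*sqrt(1975109)/167 ≈ 8.4155*I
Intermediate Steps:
Z(z) = -5/2 (Z(z) = (-2 - 3)/2 = (1/2)*(-5) = -5/2)
u = -4312/167 (u = -17248/668 = -17248*1/668 = -4312/167 ≈ -25.820)
U(V, n) = 6 - V
sqrt(u + U(0, -9)*(Z(2)*3)) = sqrt(-4312/167 + (6 - 1*0)*(-5/2*3)) = sqrt(-4312/167 + (6 + 0)*(-15/2)) = sqrt(-4312/167 + 6*(-15/2)) = sqrt(-4312/167 - 45) = sqrt(-11827/167) = I*sqrt(1975109)/167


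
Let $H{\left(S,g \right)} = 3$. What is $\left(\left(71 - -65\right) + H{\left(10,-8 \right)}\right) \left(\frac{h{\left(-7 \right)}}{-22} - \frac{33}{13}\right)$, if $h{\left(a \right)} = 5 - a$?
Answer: $- \frac{61299}{143} \approx -428.66$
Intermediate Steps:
$\left(\left(71 - -65\right) + H{\left(10,-8 \right)}\right) \left(\frac{h{\left(-7 \right)}}{-22} - \frac{33}{13}\right) = \left(\left(71 - -65\right) + 3\right) \left(\frac{5 - -7}{-22} - \frac{33}{13}\right) = \left(\left(71 + 65\right) + 3\right) \left(\left(5 + 7\right) \left(- \frac{1}{22}\right) - \frac{33}{13}\right) = \left(136 + 3\right) \left(12 \left(- \frac{1}{22}\right) - \frac{33}{13}\right) = 139 \left(- \frac{6}{11} - \frac{33}{13}\right) = 139 \left(- \frac{441}{143}\right) = - \frac{61299}{143}$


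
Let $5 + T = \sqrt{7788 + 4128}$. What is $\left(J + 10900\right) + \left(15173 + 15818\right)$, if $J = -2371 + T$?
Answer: $39515 + 6 \sqrt{331} \approx 39624.0$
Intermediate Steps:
$T = -5 + 6 \sqrt{331}$ ($T = -5 + \sqrt{7788 + 4128} = -5 + \sqrt{11916} = -5 + 6 \sqrt{331} \approx 104.16$)
$J = -2376 + 6 \sqrt{331}$ ($J = -2371 - \left(5 - 6 \sqrt{331}\right) = -2376 + 6 \sqrt{331} \approx -2266.8$)
$\left(J + 10900\right) + \left(15173 + 15818\right) = \left(\left(-2376 + 6 \sqrt{331}\right) + 10900\right) + \left(15173 + 15818\right) = \left(8524 + 6 \sqrt{331}\right) + 30991 = 39515 + 6 \sqrt{331}$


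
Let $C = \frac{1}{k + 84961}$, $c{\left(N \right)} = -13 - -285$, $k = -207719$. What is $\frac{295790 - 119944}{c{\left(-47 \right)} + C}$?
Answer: $\frac{21586503268}{33390175} \approx 646.49$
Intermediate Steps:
$c{\left(N \right)} = 272$ ($c{\left(N \right)} = -13 + 285 = 272$)
$C = - \frac{1}{122758}$ ($C = \frac{1}{-207719 + 84961} = \frac{1}{-122758} = - \frac{1}{122758} \approx -8.1461 \cdot 10^{-6}$)
$\frac{295790 - 119944}{c{\left(-47 \right)} + C} = \frac{295790 - 119944}{272 - \frac{1}{122758}} = \frac{175846}{\frac{33390175}{122758}} = 175846 \cdot \frac{122758}{33390175} = \frac{21586503268}{33390175}$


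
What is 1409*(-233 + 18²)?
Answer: 128219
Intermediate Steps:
1409*(-233 + 18²) = 1409*(-233 + 324) = 1409*91 = 128219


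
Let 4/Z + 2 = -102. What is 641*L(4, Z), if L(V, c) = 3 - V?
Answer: -641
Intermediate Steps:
Z = -1/26 (Z = 4/(-2 - 102) = 4/(-104) = 4*(-1/104) = -1/26 ≈ -0.038462)
641*L(4, Z) = 641*(3 - 1*4) = 641*(3 - 4) = 641*(-1) = -641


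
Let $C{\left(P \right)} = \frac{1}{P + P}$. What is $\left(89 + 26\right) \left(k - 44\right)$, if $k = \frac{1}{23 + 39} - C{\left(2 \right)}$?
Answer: $- \frac{630775}{124} \approx -5086.9$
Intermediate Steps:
$C{\left(P \right)} = \frac{1}{2 P}$
$k = - \frac{29}{124}$ ($k = \frac{1}{23 + 39} - \frac{1}{2 \cdot 2} = \frac{1}{62} - \frac{1}{2} \cdot \frac{1}{2} = \frac{1}{62} - \frac{1}{4} = - \frac{29}{124} \approx -0.23387$)
$\left(89 + 26\right) \left(k - 44\right) = \left(89 + 26\right) \left(- \frac{29}{124} - 44\right) = 115 \left(- \frac{5485}{124}\right) = - \frac{630775}{124}$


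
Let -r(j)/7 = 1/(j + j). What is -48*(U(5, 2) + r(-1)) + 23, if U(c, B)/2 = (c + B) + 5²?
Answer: -3217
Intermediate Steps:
r(j) = -7/(2*j) (r(j) = -7/(j + j) = -7*1/(2*j) = -7/(2*j))
U(c, B) = 50 + 2*B + 2*c (U(c, B) = 2*((c + B) + 5²) = 2*((B + c) + 25) = 2*(25 + B + c) = 50 + 2*B + 2*c)
-48*(U(5, 2) + r(-1)) + 23 = -48*((50 + 2*2 + 2*5) - 7/2/(-1)) + 23 = -48*((50 + 4 + 10) - 7/2*(-1)) + 23 = -48*(64 + 7/2) + 23 = -48*135/2 + 23 = -3240 + 23 = -3217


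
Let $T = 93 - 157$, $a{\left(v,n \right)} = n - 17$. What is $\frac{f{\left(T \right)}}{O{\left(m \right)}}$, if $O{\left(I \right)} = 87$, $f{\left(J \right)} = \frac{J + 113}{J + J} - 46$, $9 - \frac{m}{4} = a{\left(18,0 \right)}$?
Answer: $- \frac{1979}{3712} \approx -0.53314$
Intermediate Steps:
$a{\left(v,n \right)} = -17 + n$
$m = 104$ ($m = 36 - 4 \left(-17 + 0\right) = 36 - -68 = 36 + 68 = 104$)
$T = -64$
$f{\left(J \right)} = -46 + \frac{113 + J}{2 J}$ ($f{\left(J \right)} = \frac{113 + J}{2 J} - 46 = -46 + \frac{113 + J}{2 J}$)
$\frac{f{\left(T \right)}}{O{\left(m \right)}} = \frac{\frac{1}{2} \frac{1}{-64} \left(113 - -5824\right)}{87} = \frac{1}{2} \left(- \frac{1}{64}\right) \left(113 + 5824\right) \frac{1}{87} = \frac{1}{2} \left(- \frac{1}{64}\right) 5937 \cdot \frac{1}{87} = \left(- \frac{5937}{128}\right) \frac{1}{87} = - \frac{1979}{3712}$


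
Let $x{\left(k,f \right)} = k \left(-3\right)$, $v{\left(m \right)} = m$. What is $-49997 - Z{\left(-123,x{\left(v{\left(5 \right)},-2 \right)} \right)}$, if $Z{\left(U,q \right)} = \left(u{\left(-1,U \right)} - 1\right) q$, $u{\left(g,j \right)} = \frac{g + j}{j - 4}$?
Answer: $- \frac{6349664}{127} \approx -49997.0$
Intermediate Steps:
$u{\left(g,j \right)} = \frac{g + j}{-4 + j}$
$x{\left(k,f \right)} = - 3 k$
$Z{\left(U,q \right)} = q \left(-1 + \frac{-1 + U}{-4 + U}\right)$ ($Z{\left(U,q \right)} = \left(\frac{-1 + U}{-4 + U} - 1\right) q = \left(-1 + \frac{-1 + U}{-4 + U}\right) q = q \left(-1 + \frac{-1 + U}{-4 + U}\right)$)
$-49997 - Z{\left(-123,x{\left(v{\left(5 \right)},-2 \right)} \right)} = -49997 - \frac{3 \left(\left(-3\right) 5\right)}{-4 - 123} = -49997 - 3 \left(-15\right) \frac{1}{-127} = -49997 - 3 \left(-15\right) \left(- \frac{1}{127}\right) = -49997 - \frac{45}{127} = - \frac{6349664}{127}$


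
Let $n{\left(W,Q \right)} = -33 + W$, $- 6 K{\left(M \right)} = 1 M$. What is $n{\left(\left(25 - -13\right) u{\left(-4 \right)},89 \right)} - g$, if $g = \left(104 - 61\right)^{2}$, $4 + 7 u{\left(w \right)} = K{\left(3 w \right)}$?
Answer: $- \frac{13250}{7} \approx -1892.9$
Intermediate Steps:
$K{\left(M \right)} = - \frac{M}{6}$ ($K{\left(M \right)} = - \frac{1 M}{6} = - \frac{M}{6}$)
$u{\left(w \right)} = - \frac{4}{7} - \frac{w}{14}$ ($u{\left(w \right)} = - \frac{4}{7} + \frac{\left(- \frac{1}{6}\right) 3 w}{7} = - \frac{4}{7} + \frac{\left(- \frac{1}{2}\right) w}{7} = - \frac{4}{7} - \frac{w}{14}$)
$g = 1849$ ($g = 43^{2} = 1849$)
$n{\left(\left(25 - -13\right) u{\left(-4 \right)},89 \right)} - g = \left(-33 + \left(25 - -13\right) \left(- \frac{4}{7} - - \frac{2}{7}\right)\right) - 1849 = \left(-33 + \left(25 + 13\right) \left(- \frac{4}{7} + \frac{2}{7}\right)\right) - 1849 = \left(-33 + 38 \left(- \frac{2}{7}\right)\right) - 1849 = \left(-33 - \frac{76}{7}\right) - 1849 = - \frac{307}{7} - 1849 = - \frac{13250}{7}$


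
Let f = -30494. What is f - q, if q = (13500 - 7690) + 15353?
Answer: -51657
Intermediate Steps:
q = 21163 (q = 5810 + 15353 = 21163)
f - q = -30494 - 1*21163 = -30494 - 21163 = -51657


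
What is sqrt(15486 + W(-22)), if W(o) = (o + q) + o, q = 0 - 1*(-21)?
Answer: 47*sqrt(7) ≈ 124.35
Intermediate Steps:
q = 21 (q = 0 + 21 = 21)
W(o) = 21 + 2*o (W(o) = (o + 21) + o = (21 + o) + o = 21 + 2*o)
sqrt(15486 + W(-22)) = sqrt(15486 + (21 + 2*(-22))) = sqrt(15486 + (21 - 44)) = sqrt(15486 - 23) = sqrt(15463) = 47*sqrt(7)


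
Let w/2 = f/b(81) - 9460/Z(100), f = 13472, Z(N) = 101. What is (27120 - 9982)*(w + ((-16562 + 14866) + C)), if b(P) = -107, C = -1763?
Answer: -721975902186/10807 ≈ -6.6806e+7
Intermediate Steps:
w = -4745784/10807 (w = 2*(13472/(-107) - 9460/101) = 2*(13472*(-1/107) - 9460*1/101) = 2*(-13472/107 - 9460/101) = 2*(-2372892/10807) = -4745784/10807 ≈ -439.14)
(27120 - 9982)*(w + ((-16562 + 14866) + C)) = (27120 - 9982)*(-4745784/10807 + ((-16562 + 14866) - 1763)) = 17138*(-4745784/10807 + (-1696 - 1763)) = 17138*(-4745784/10807 - 3459) = 17138*(-42127197/10807) = -721975902186/10807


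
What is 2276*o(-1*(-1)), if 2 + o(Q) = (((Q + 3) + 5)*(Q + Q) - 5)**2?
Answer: 380092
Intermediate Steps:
o(Q) = -2 + (-5 + 2*Q*(8 + Q))**2 (o(Q) = -2 + (((Q + 3) + 5)*(Q + Q) - 5)**2 = -2 + (((3 + Q) + 5)*(2*Q) - 5)**2 = -2 + ((8 + Q)*(2*Q) - 5)**2 = -2 + (2*Q*(8 + Q) - 5)**2 = -2 + (-5 + 2*Q*(8 + Q))**2)
2276*o(-1*(-1)) = 2276*(-2 + (-5 + 2*(-1*(-1))**2 + 16*(-1*(-1)))**2) = 2276*(-2 + (-5 + 2*1**2 + 16*1)**2) = 2276*(-2 + (-5 + 2*1 + 16)**2) = 2276*(-2 + (-5 + 2 + 16)**2) = 2276*(-2 + 13**2) = 2276*(-2 + 169) = 2276*167 = 380092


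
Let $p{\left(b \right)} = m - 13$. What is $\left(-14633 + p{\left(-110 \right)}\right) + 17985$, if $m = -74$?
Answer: $3265$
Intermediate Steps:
$p{\left(b \right)} = -87$ ($p{\left(b \right)} = -74 - 13 = -87$)
$\left(-14633 + p{\left(-110 \right)}\right) + 17985 = \left(-14633 - 87\right) + 17985 = -14720 + 17985 = 3265$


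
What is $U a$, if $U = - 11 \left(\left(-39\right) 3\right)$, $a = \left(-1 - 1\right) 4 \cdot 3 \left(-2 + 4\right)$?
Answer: $-61776$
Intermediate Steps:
$a = -48$ ($a = \left(-2\right) 4 \cdot 3 \cdot 2 = \left(-8\right) 3 \cdot 2 = \left(-24\right) 2 = -48$)
$U = 1287$ ($U = \left(-11\right) \left(-117\right) = 1287$)
$U a = 1287 \left(-48\right) = -61776$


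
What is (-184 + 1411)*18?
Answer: 22086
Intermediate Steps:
(-184 + 1411)*18 = 1227*18 = 22086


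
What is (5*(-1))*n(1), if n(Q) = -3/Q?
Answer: 15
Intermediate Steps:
(5*(-1))*n(1) = (5*(-1))*(-3/1) = -(-15) = -5*(-3) = 15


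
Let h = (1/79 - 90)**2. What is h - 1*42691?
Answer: -215896650/6241 ≈ -34593.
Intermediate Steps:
h = 50537881/6241 (h = (1/79 - 90)**2 = (-7109/79)**2 = 50537881/6241 ≈ 8097.7)
h - 1*42691 = 50537881/6241 - 1*42691 = 50537881/6241 - 42691 = -215896650/6241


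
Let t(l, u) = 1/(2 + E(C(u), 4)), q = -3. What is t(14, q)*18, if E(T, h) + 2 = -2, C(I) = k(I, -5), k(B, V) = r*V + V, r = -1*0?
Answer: -9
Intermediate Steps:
r = 0
k(B, V) = V (k(B, V) = 0*V + V = 0 + V = V)
C(I) = -5
E(T, h) = -4 (E(T, h) = -2 - 2 = -4)
t(l, u) = -1/2 (t(l, u) = 1/(2 - 4) = 1/(-2) = -1/2)
t(14, q)*18 = -1/2*18 = -9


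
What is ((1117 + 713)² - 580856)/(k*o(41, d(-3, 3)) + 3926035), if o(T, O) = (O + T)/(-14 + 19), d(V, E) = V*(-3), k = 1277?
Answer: 2768044/3938805 ≈ 0.70276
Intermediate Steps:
d(V, E) = -3*V
o(T, O) = O/5 + T/5 (o(T, O) = (O + T)/5 = (O + T)*(⅕) = O/5 + T/5)
((1117 + 713)² - 580856)/(k*o(41, d(-3, 3)) + 3926035) = ((1117 + 713)² - 580856)/(1277*((-3*(-3))/5 + (⅕)*41) + 3926035) = (1830² - 580856)/(1277*((⅕)*9 + 41/5) + 3926035) = (3348900 - 580856)/(1277*(9/5 + 41/5) + 3926035) = 2768044/(1277*10 + 3926035) = 2768044/(12770 + 3926035) = 2768044/3938805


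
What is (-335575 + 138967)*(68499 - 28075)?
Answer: -7947681792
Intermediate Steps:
(-335575 + 138967)*(68499 - 28075) = -196608*40424 = -7947681792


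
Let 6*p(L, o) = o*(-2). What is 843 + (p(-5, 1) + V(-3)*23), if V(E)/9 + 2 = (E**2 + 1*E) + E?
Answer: 3149/3 ≈ 1049.7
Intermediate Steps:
V(E) = -18 + 9*E**2 + 18*E (V(E) = -18 + 9*((E**2 + 1*E) + E) = -18 + 9*((E**2 + E) + E) = -18 + 9*((E + E**2) + E) = -18 + 9*(E**2 + 2*E) = -18 + (9*E**2 + 18*E) = -18 + 9*E**2 + 18*E)
p(L, o) = -o/3 (p(L, o) = (o*(-2))/6 = (-2*o)/6 = -o/3)
843 + (p(-5, 1) + V(-3)*23) = 843 + (-1/3*1 + (-18 + 9*(-3)**2 + 18*(-3))*23) = 843 + (-1/3 + (-18 + 9*9 - 54)*23) = 843 + (-1/3 + (-18 + 81 - 54)*23) = 843 + (-1/3 + 9*23) = 843 + (-1/3 + 207) = 843 + 620/3 = 3149/3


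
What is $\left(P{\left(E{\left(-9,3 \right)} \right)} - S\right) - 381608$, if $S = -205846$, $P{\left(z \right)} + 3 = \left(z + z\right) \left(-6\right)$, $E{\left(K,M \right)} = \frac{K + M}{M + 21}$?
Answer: $-175762$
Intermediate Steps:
$E{\left(K,M \right)} = \frac{K + M}{21 + M}$
$P{\left(z \right)} = -3 - 12 z$ ($P{\left(z \right)} = -3 + \left(z + z\right) \left(-6\right) = -3 + 2 z \left(-6\right) = -3 - 12 z$)
$\left(P{\left(E{\left(-9,3 \right)} \right)} - S\right) - 381608 = \left(\left(-3 - 12 \frac{-9 + 3}{21 + 3}\right) - -205846\right) - 381608 = \left(\left(-3 - 12 \cdot \frac{1}{24} \left(-6\right)\right) + 205846\right) - 381608 = \left(\left(-3 - -3\right) + 205846\right) - 381608 = \left(\left(-3 + 3\right) + 205846\right) - 381608 = \left(0 + 205846\right) - 381608 = 205846 - 381608 = -175762$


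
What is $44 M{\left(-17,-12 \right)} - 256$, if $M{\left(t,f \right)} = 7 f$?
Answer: $-3952$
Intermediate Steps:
$44 M{\left(-17,-12 \right)} - 256 = 44 \cdot 7 \left(-12\right) - 256 = 44 \left(-84\right) - 256 = -3696 - 256 = -3952$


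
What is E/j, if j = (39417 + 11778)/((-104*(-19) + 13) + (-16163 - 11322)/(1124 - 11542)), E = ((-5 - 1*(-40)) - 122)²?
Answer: 52349441901/177783170 ≈ 294.46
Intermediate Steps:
E = 7569 (E = ((-5 + 40) - 122)² = (35 - 122)² = (-87)² = 7569)
j = 533349510/20748887 (j = 51195/((1976 + 13) - 27485/(-10418)) = 51195/(1989 - 27485*(-1/10418)) = 51195/(1989 + 27485/10418) = 51195/(20748887/10418) = 51195*(10418/20748887) = 533349510/20748887 ≈ 25.705)
E/j = 7569/(533349510/20748887) = 7569*(20748887/533349510) = 52349441901/177783170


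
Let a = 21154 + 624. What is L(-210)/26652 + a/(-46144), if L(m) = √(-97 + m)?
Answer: -10889/23072 + I*√307/26652 ≈ -0.47196 + 0.00065742*I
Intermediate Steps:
a = 21778
L(-210)/26652 + a/(-46144) = √(-97 - 210)/26652 + 21778/(-46144) = √(-307)*(1/26652) + 21778*(-1/46144) = (I*√307)*(1/26652) - 10889/23072 = I*√307/26652 - 10889/23072 = -10889/23072 + I*√307/26652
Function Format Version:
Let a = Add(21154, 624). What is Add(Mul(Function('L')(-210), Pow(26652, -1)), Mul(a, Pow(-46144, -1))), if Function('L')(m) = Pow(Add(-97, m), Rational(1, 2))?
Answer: Add(Rational(-10889, 23072), Mul(Rational(1, 26652), I, Pow(307, Rational(1, 2)))) ≈ Add(-0.47196, Mul(0.00065742, I))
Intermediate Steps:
a = 21778
Add(Mul(Function('L')(-210), Pow(26652, -1)), Mul(a, Pow(-46144, -1))) = Add(Mul(Pow(Add(-97, -210), Rational(1, 2)), Pow(26652, -1)), Mul(21778, Pow(-46144, -1))) = Add(Mul(Pow(-307, Rational(1, 2)), Rational(1, 26652)), Mul(21778, Rational(-1, 46144))) = Add(Mul(Mul(I, Pow(307, Rational(1, 2))), Rational(1, 26652)), Rational(-10889, 23072)) = Add(Mul(Rational(1, 26652), I, Pow(307, Rational(1, 2))), Rational(-10889, 23072)) = Add(Rational(-10889, 23072), Mul(Rational(1, 26652), I, Pow(307, Rational(1, 2))))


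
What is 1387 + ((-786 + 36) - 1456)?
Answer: -819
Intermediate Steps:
1387 + ((-786 + 36) - 1456) = 1387 + (-750 - 1456) = 1387 - 2206 = -819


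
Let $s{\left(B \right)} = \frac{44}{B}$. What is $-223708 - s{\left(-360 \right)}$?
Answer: $- \frac{20133709}{90} \approx -2.2371 \cdot 10^{5}$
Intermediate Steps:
$-223708 - s{\left(-360 \right)} = -223708 - \frac{44}{-360} = -223708 - 44 \left(- \frac{1}{360}\right) = -223708 - - \frac{11}{90} = -223708 + \frac{11}{90} = - \frac{20133709}{90}$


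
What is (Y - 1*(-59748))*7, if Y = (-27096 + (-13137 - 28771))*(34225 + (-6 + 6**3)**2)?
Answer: -37832749864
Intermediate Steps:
Y = -5404738300 (Y = (-27096 - 41908)*(34225 + (-6 + 216)**2) = -69004*(34225 + 210**2) = -69004*(34225 + 44100) = -69004*78325 = -5404738300)
(Y - 1*(-59748))*7 = (-5404738300 - 1*(-59748))*7 = (-5404738300 + 59748)*7 = -5404678552*7 = -37832749864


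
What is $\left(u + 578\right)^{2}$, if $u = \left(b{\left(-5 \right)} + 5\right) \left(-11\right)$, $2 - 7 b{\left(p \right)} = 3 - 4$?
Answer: $\frac{13162384}{49} \approx 2.6862 \cdot 10^{5}$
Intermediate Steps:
$b{\left(p \right)} = \frac{3}{7}$ ($b{\left(p \right)} = \frac{2}{7} - \frac{3 - 4}{7} = \frac{2}{7} - - \frac{1}{7} = \frac{2}{7} + \frac{1}{7} = \frac{3}{7}$)
$u = - \frac{418}{7}$ ($u = \left(\frac{3}{7} + 5\right) \left(-11\right) = \frac{38}{7} \left(-11\right) = - \frac{418}{7} \approx -59.714$)
$\left(u + 578\right)^{2} = \left(- \frac{418}{7} + 578\right)^{2} = \left(\frac{3628}{7}\right)^{2} = \frac{13162384}{49}$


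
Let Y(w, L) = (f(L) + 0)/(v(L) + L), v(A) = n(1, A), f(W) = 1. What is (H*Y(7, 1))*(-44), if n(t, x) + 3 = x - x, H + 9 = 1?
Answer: -176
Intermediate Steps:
H = -8 (H = -9 + 1 = -8)
n(t, x) = -3 (n(t, x) = -3 + (x - x) = -3 + 0 = -3)
v(A) = -3
Y(w, L) = 1/(-3 + L) (Y(w, L) = (1 + 0)/(-3 + L) = 1/(-3 + L))
(H*Y(7, 1))*(-44) = -8/(-3 + 1)*(-44) = -8/(-2)*(-44) = -8*(-½)*(-44) = 4*(-44) = -176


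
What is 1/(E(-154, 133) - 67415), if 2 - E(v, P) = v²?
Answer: -1/91129 ≈ -1.0973e-5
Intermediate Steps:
E(v, P) = 2 - v²
1/(E(-154, 133) - 67415) = 1/((2 - 1*(-154)²) - 67415) = 1/((2 - 1*23716) - 67415) = 1/((2 - 23716) - 67415) = 1/(-23714 - 67415) = 1/(-91129) = -1/91129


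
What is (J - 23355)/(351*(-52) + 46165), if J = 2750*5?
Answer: -9605/27913 ≈ -0.34410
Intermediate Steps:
J = 13750
(J - 23355)/(351*(-52) + 46165) = (13750 - 23355)/(351*(-52) + 46165) = -9605/(-18252 + 46165) = -9605/27913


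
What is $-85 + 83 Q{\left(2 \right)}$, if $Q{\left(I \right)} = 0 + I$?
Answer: $81$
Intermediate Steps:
$Q{\left(I \right)} = I$
$-85 + 83 Q{\left(2 \right)} = -85 + 83 \cdot 2 = -85 + 166 = 81$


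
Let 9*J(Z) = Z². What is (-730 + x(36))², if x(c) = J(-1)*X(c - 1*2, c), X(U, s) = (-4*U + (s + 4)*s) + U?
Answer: 3041536/9 ≈ 3.3795e+5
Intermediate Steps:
J(Z) = Z²/9
X(U, s) = -3*U + s*(4 + s) (X(U, s) = (-4*U + (4 + s)*s) + U = (-4*U + s*(4 + s)) + U = -3*U + s*(4 + s))
x(c) = ⅔ + c/9 + c²/9 (x(c) = ((⅑)*(-1)²)*(c² - 3*(c - 1*2) + 4*c) = ((⅑)*1)*(c² - 3*(c - 2) + 4*c) = (c² - 3*(-2 + c) + 4*c)/9 = (c² + (6 - 3*c) + 4*c)/9 = (6 + c + c²)/9 = ⅔ + c/9 + c²/9)
(-730 + x(36))² = (-730 + (⅔ + (⅑)*36 + (⅑)*36²))² = (-730 + (⅔ + 4 + (⅑)*1296))² = (-730 + (⅔ + 4 + 144))² = (-730 + 446/3)² = (-1744/3)² = 3041536/9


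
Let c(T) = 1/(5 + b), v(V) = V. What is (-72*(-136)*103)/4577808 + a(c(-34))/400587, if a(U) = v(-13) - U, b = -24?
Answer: 53300695190/241961090921 ≈ 0.22029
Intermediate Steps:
c(T) = -1/19 (c(T) = 1/(5 - 24) = 1/(-19) = -1/19)
a(U) = -13 - U
(-72*(-136)*103)/4577808 + a(c(-34))/400587 = (-72*(-136)*103)/4577808 + (-13 - 1*(-1/19))/400587 = (9792*103)*(1/4577808) + (-13 + 1/19)*(1/400587) = 1008576*(1/4577808) - 246/19*1/400587 = 21012/95371 - 82/2537051 = 53300695190/241961090921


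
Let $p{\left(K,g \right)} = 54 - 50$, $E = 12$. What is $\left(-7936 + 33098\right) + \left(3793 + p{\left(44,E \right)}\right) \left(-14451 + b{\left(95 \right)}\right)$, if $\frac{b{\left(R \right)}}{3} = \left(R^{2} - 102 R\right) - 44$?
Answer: $-62921504$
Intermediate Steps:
$p{\left(K,g \right)} = 4$
$b{\left(R \right)} = -132 - 306 R + 3 R^{2}$ ($b{\left(R \right)} = 3 \left(\left(R^{2} - 102 R\right) - 44\right) = 3 \left(-44 + R^{2} - 102 R\right) = -132 - 306 R + 3 R^{2}$)
$\left(-7936 + 33098\right) + \left(3793 + p{\left(44,E \right)}\right) \left(-14451 + b{\left(95 \right)}\right) = \left(-7936 + 33098\right) + \left(3793 + 4\right) \left(-14451 - \left(29202 - 27075\right)\right) = 25162 + 3797 \left(-14451 - 2127\right) = 25162 + 3797 \left(-16578\right) = 25162 - 62946666 = -62921504$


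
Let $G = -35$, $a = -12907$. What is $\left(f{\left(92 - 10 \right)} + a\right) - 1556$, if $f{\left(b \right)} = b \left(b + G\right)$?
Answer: $-10609$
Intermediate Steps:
$f{\left(b \right)} = b \left(-35 + b\right)$ ($f{\left(b \right)} = b \left(b - 35\right) = b \left(-35 + b\right)$)
$\left(f{\left(92 - 10 \right)} + a\right) - 1556 = \left(\left(92 - 10\right) \left(-35 + \left(92 - 10\right)\right) - 12907\right) - 1556 = \left(82 \left(-35 + 82\right) - 12907\right) - 1556 = \left(82 \cdot 47 - 12907\right) - 1556 = \left(3854 - 12907\right) - 1556 = -9053 - 1556 = -10609$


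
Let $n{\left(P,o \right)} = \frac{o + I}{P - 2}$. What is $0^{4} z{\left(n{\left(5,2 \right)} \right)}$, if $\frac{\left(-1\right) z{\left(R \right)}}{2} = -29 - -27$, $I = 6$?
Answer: $0$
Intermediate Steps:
$n{\left(P,o \right)} = \frac{6 + o}{-2 + P}$ ($n{\left(P,o \right)} = \frac{o + 6}{P - 2} = \frac{6 + o}{-2 + P}$)
$z{\left(R \right)} = 4$ ($z{\left(R \right)} = - 2 \left(-29 - -27\right) = - 2 \left(-29 + 27\right) = \left(-2\right) \left(-2\right) = 4$)
$0^{4} z{\left(n{\left(5,2 \right)} \right)} = 0^{4} \cdot 4 = 0 \cdot 4 = 0$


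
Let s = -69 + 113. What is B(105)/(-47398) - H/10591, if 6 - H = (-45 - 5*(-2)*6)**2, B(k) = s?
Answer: 4957079/250996109 ≈ 0.019750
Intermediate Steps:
s = 44
B(k) = 44
H = -219 (H = 6 - (-45 - 5*(-2)*6)**2 = 6 - (-45 + 10*6)**2 = 6 - (-45 + 60)**2 = 6 - 1*15**2 = 6 - 1*225 = 6 - 225 = -219)
B(105)/(-47398) - H/10591 = 44/(-47398) - 1*(-219)/10591 = 44*(-1/47398) + 219*(1/10591) = -22/23699 + 219/10591 = 4957079/250996109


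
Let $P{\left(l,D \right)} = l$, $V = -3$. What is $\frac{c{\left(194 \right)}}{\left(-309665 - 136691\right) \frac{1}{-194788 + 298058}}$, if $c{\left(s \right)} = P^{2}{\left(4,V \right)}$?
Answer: $- \frac{413080}{111589} \approx -3.7018$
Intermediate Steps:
$c{\left(s \right)} = 16$ ($c{\left(s \right)} = 4^{2} = 16$)
$\frac{c{\left(194 \right)}}{\left(-309665 - 136691\right) \frac{1}{-194788 + 298058}} = \frac{16}{\left(-309665 - 136691\right) \frac{1}{-194788 + 298058}} = \frac{16}{\left(-446356\right) \frac{1}{103270}} = \frac{16}{- \frac{223178}{51635}} = 16 \left(- \frac{51635}{223178}\right) = - \frac{413080}{111589}$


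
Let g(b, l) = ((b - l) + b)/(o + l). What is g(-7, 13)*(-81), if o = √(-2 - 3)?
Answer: 9477/58 - 729*I*√5/58 ≈ 163.4 - 28.105*I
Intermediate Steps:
o = I*√5 (o = √(-5) = I*√5 ≈ 2.2361*I)
g(b, l) = (-l + 2*b)/(l + I*√5) (g(b, l) = ((b - l) + b)/(I*√5 + l) = (-l + 2*b)/(l + I*√5))
g(-7, 13)*(-81) = ((-1*13 + 2*(-7))/(13 + I*√5))*(-81) = ((-13 - 14)/(13 + I*√5))*(-81) = (-27/(13 + I*√5))*(-81) = -27/(13 + I*√5)*(-81) = 2187/(13 + I*√5)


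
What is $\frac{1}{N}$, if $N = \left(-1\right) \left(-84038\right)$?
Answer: $\frac{1}{84038} \approx 1.1899 \cdot 10^{-5}$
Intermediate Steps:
$N = 84038$
$\frac{1}{N} = \frac{1}{84038}$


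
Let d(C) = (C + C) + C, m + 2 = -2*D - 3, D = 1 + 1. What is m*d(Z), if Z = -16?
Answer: 432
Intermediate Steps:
D = 2
m = -9 (m = -2 + (-2*2 - 3) = -2 + (-4 - 3) = -2 - 7 = -9)
d(C) = 3*C (d(C) = 2*C + C = 3*C)
m*d(Z) = -27*(-16) = -9*(-48) = 432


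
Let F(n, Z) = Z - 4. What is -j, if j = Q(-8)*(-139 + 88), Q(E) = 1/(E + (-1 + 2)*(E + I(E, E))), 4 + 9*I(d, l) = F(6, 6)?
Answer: -459/146 ≈ -3.1438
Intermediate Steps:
F(n, Z) = -4 + Z
I(d, l) = -2/9 (I(d, l) = -4/9 + (-4 + 6)/9 = -4/9 + (1/9)*2 = -4/9 + 2/9 = -2/9)
Q(E) = 1/(-2/9 + 2*E) (Q(E) = 1/(E + (-1 + 2)*(E - 2/9)) = 1/(E + 1*(-2/9 + E)) = 1/(E + (-2/9 + E)) = 1/(-2/9 + 2*E))
j = 459/146 (j = (9/(2*(-1 + 9*(-8))))*(-139 + 88) = (9/(2*(-1 - 72)))*(-51) = ((9/2)/(-73))*(-51) = ((9/2)*(-1/73))*(-51) = -9/146*(-51) = 459/146 ≈ 3.1438)
-j = -1*459/146 = -459/146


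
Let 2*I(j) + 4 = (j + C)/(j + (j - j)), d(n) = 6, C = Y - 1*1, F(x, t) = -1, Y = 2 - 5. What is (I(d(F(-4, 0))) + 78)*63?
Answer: 9597/2 ≈ 4798.5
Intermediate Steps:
Y = -3
C = -4 (C = -3 - 1*1 = -3 - 1 = -4)
I(j) = -2 + (-4 + j)/(2*j) (I(j) = -2 + ((j - 4)/(j + (j - j)))/2 = -2 + ((-4 + j)/(j + 0))/2 = -2 + ((-4 + j)/j)/2 = -2 + (-4 + j)/(2*j))
(I(d(F(-4, 0))) + 78)*63 = ((-3/2 - 2/6) + 78)*63 = ((-3/2 - 2*⅙) + 78)*63 = ((-3/2 - ⅓) + 78)*63 = (-11/6 + 78)*63 = (457/6)*63 = 9597/2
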